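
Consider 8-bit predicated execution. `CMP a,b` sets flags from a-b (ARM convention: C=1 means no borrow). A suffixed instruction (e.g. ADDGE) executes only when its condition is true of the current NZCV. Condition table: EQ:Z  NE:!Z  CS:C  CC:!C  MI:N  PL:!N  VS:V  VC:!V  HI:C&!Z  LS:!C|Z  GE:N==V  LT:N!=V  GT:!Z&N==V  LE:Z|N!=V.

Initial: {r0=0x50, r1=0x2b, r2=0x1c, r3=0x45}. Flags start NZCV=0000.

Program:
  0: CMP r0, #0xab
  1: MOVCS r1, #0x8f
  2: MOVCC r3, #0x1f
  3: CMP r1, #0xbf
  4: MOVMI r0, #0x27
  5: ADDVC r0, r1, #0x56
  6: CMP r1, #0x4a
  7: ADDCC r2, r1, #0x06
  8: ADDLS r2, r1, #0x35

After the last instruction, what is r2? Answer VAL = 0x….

VAL = 0x60

0: ✓ CMP  NZCV=1001
1: · MOVCS
2: ✓ MOVCC  r3←0x1f
3: ✓ CMP  NZCV=0000
4: · MOVMI
5: ✓ ADDVC  r0←0x81
6: ✓ CMP  NZCV=1000
7: ✓ ADDCC  r2←0x31
8: ✓ ADDLS  r2←0x60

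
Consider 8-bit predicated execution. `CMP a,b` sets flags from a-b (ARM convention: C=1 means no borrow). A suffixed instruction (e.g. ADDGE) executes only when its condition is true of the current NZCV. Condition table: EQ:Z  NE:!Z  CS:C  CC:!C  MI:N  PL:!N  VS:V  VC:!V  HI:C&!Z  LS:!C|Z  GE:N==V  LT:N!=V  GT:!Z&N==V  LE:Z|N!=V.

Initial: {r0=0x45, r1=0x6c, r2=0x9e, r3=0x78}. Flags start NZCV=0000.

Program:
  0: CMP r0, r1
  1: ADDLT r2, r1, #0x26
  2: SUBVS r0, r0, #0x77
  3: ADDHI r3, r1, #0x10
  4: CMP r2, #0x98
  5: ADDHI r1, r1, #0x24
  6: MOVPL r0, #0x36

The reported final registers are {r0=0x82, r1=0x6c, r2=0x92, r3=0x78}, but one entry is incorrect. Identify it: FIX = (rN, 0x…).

FIX = (r0, 0x45)

[0] flags=1000 → (cmp)
[1] flags=1000 LT?T → r2=0x92
[2] flags=1000 VS?F → skip
[3] flags=1000 HI?F → skip
[4] flags=1000 → (cmp)
[5] flags=1000 HI?F → skip
[6] flags=1000 PL?F → skip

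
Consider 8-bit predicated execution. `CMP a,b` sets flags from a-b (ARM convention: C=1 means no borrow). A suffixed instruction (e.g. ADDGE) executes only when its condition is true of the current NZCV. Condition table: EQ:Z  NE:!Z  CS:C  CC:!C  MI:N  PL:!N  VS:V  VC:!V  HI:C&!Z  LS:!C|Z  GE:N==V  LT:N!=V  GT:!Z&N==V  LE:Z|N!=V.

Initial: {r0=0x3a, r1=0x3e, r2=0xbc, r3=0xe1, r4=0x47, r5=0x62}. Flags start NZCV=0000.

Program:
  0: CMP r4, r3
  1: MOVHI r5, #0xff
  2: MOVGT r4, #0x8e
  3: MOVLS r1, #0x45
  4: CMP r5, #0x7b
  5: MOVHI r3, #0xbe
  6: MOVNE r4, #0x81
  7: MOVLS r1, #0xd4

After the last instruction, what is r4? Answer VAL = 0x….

[0] flags=0000 → (cmp)
[1] flags=0000 HI?F → skip
[2] flags=0000 GT?T → r4=0x8e
[3] flags=0000 LS?T → r1=0x45
[4] flags=1000 → (cmp)
[5] flags=1000 HI?F → skip
[6] flags=1000 NE?T → r4=0x81
[7] flags=1000 LS?T → r1=0xd4

VAL = 0x81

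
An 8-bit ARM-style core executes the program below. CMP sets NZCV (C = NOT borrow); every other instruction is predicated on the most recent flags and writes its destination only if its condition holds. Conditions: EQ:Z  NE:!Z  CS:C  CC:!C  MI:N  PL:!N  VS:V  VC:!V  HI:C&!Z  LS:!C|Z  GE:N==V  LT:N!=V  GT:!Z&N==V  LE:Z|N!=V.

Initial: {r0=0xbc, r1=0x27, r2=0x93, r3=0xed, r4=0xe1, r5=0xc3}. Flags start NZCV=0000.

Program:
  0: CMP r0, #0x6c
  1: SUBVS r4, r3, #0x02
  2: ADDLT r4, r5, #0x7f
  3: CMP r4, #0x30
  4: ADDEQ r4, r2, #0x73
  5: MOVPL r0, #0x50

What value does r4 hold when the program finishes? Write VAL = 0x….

[0] flags=0011 → (cmp)
[1] flags=0011 VS?T → r4=0xeb
[2] flags=0011 LT?T → r4=0x42
[3] flags=0010 → (cmp)
[4] flags=0010 EQ?F → skip
[5] flags=0010 PL?T → r0=0x50

VAL = 0x42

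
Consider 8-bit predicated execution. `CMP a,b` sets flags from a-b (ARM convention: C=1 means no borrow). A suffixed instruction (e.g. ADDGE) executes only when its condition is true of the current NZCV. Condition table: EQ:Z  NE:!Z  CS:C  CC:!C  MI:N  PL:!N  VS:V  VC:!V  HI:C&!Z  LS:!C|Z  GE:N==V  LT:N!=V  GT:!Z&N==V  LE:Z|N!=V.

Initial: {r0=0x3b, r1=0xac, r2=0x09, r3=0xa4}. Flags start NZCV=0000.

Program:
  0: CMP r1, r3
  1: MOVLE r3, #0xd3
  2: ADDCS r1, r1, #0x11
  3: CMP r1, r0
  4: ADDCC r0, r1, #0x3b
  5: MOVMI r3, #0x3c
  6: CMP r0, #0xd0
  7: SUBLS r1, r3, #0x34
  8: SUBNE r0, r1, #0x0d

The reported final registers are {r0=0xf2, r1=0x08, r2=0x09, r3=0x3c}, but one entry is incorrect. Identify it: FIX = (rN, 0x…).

[0] flags=0010 → (cmp)
[1] flags=0010 LE?F → skip
[2] flags=0010 CS?T → r1=0xbd
[3] flags=1010 → (cmp)
[4] flags=1010 CC?F → skip
[5] flags=1010 MI?T → r3=0x3c
[6] flags=0000 → (cmp)
[7] flags=0000 LS?T → r1=0x08
[8] flags=0000 NE?T → r0=0xfb

FIX = (r0, 0xfb)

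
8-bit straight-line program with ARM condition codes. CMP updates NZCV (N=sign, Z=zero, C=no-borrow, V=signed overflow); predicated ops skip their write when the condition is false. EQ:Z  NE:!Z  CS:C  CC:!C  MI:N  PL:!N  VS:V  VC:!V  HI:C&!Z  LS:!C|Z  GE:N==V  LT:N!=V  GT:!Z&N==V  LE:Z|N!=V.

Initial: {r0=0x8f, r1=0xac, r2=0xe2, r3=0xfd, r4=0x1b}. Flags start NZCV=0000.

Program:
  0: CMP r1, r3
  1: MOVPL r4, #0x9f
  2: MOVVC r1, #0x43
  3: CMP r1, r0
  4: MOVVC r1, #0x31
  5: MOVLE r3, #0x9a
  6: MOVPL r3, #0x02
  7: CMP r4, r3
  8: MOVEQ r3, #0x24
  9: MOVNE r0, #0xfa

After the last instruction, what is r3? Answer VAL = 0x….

VAL = 0xfd

[0] flags=1000 → (cmp)
[1] flags=1000 PL?F → skip
[2] flags=1000 VC?T → r1=0x43
[3] flags=1001 → (cmp)
[4] flags=1001 VC?F → skip
[5] flags=1001 LE?F → skip
[6] flags=1001 PL?F → skip
[7] flags=0000 → (cmp)
[8] flags=0000 EQ?F → skip
[9] flags=0000 NE?T → r0=0xfa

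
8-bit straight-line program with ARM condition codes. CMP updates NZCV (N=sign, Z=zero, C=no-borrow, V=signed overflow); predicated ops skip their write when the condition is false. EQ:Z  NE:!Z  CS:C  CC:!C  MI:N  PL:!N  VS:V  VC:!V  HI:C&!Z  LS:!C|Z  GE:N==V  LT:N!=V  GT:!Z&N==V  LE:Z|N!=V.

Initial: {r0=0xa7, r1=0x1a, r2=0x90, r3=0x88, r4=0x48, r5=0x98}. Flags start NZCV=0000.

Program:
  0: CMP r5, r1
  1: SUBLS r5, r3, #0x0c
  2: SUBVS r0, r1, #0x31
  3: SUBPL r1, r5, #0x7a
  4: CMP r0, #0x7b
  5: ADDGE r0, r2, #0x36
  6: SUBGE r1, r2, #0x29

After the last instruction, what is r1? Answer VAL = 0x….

VAL = 0x1e

[0] flags=0011 → (cmp)
[1] flags=0011 LS?F → skip
[2] flags=0011 VS?T → r0=0xe9
[3] flags=0011 PL?T → r1=0x1e
[4] flags=0011 → (cmp)
[5] flags=0011 GE?F → skip
[6] flags=0011 GE?F → skip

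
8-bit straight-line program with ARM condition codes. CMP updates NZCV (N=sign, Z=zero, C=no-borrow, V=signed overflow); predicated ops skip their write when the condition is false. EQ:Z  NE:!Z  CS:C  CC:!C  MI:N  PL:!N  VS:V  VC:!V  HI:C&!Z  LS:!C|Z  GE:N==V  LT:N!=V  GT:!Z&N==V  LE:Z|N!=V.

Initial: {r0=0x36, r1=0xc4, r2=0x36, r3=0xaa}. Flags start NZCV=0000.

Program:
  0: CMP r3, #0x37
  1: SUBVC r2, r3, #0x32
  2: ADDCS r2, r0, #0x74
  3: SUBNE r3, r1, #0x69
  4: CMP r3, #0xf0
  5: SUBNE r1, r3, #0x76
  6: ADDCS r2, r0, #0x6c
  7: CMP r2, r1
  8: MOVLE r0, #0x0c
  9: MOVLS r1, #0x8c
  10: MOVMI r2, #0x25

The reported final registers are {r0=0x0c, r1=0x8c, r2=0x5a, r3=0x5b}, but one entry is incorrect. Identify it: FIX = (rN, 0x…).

0: ✓ CMP  NZCV=0011
1: · SUBVC
2: ✓ ADDCS  r2←0xaa
3: ✓ SUBNE  r3←0x5b
4: ✓ CMP  NZCV=0000
5: ✓ SUBNE  r1←0xe5
6: · ADDCS
7: ✓ CMP  NZCV=1000
8: ✓ MOVLE  r0←0x0c
9: ✓ MOVLS  r1←0x8c
10: ✓ MOVMI  r2←0x25

FIX = (r2, 0x25)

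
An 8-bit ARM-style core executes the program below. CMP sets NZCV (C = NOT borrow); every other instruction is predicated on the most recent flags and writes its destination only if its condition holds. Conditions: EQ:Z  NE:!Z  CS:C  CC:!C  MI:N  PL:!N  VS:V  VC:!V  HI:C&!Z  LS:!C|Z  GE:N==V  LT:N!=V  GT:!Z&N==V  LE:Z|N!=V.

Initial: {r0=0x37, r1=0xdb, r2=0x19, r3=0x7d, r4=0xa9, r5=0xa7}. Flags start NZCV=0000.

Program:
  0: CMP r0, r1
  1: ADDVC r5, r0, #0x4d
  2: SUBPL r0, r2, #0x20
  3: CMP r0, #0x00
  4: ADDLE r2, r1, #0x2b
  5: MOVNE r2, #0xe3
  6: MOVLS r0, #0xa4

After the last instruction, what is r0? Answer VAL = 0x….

VAL = 0xf9

[0] flags=0000 → (cmp)
[1] flags=0000 VC?T → r5=0x84
[2] flags=0000 PL?T → r0=0xf9
[3] flags=1010 → (cmp)
[4] flags=1010 LE?T → r2=0x06
[5] flags=1010 NE?T → r2=0xe3
[6] flags=1010 LS?F → skip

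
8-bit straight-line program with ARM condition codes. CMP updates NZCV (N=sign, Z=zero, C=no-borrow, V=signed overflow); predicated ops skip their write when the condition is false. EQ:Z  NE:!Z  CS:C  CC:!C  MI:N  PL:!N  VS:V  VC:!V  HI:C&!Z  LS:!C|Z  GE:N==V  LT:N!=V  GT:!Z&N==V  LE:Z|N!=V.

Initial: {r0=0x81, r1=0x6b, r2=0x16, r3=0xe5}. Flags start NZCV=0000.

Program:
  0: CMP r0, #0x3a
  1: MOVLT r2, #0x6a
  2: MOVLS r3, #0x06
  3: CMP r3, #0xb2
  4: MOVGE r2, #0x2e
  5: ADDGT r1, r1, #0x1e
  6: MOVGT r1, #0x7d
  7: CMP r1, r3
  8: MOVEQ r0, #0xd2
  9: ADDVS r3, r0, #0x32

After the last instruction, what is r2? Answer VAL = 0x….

0: ✓ CMP  NZCV=0011
1: ✓ MOVLT  r2←0x6a
2: · MOVLS
3: ✓ CMP  NZCV=0010
4: ✓ MOVGE  r2←0x2e
5: ✓ ADDGT  r1←0x89
6: ✓ MOVGT  r1←0x7d
7: ✓ CMP  NZCV=1001
8: · MOVEQ
9: ✓ ADDVS  r3←0xb3

VAL = 0x2e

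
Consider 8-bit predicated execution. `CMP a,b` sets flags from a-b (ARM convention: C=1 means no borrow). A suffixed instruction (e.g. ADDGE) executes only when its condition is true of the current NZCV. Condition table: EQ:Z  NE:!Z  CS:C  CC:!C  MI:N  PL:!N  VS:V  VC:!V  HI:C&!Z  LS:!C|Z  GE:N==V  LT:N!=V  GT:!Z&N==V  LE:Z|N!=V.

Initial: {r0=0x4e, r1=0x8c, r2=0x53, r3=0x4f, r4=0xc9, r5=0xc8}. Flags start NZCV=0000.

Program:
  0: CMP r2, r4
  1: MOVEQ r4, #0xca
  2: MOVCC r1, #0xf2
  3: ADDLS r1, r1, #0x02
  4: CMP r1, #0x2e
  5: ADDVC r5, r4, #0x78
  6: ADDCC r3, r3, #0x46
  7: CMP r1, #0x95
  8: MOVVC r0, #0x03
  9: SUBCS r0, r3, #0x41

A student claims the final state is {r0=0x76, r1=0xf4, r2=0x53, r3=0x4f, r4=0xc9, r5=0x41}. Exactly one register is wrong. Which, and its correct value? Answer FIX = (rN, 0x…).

FIX = (r0, 0x0e)

[0] flags=1001 → (cmp)
[1] flags=1001 EQ?F → skip
[2] flags=1001 CC?T → r1=0xf2
[3] flags=1001 LS?T → r1=0xf4
[4] flags=1010 → (cmp)
[5] flags=1010 VC?T → r5=0x41
[6] flags=1010 CC?F → skip
[7] flags=0010 → (cmp)
[8] flags=0010 VC?T → r0=0x03
[9] flags=0010 CS?T → r0=0x0e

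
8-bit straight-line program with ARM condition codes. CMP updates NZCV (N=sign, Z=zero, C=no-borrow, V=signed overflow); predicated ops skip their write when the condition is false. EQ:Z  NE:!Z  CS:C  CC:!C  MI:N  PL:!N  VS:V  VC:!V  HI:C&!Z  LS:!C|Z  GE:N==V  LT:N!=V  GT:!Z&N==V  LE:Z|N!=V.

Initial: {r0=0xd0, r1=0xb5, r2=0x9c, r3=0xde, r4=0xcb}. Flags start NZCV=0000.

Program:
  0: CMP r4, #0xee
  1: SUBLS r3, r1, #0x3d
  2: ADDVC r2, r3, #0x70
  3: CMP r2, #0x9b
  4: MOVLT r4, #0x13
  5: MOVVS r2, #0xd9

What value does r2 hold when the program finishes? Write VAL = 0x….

0: ✓ CMP  NZCV=1000
1: ✓ SUBLS  r3←0x78
2: ✓ ADDVC  r2←0xe8
3: ✓ CMP  NZCV=0010
4: · MOVLT
5: · MOVVS

VAL = 0xe8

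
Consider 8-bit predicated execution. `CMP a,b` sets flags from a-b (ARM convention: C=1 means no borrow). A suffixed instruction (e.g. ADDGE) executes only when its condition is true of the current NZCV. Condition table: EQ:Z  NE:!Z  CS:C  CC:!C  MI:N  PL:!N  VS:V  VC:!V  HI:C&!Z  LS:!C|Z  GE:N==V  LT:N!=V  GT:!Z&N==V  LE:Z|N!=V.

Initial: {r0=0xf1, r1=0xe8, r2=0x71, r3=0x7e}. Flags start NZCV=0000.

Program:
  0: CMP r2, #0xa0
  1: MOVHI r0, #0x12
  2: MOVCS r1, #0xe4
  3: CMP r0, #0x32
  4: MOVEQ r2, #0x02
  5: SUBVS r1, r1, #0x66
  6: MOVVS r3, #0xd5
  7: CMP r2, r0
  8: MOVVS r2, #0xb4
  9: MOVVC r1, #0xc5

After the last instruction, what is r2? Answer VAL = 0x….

VAL = 0xb4

0: ✓ CMP  NZCV=1001
1: · MOVHI
2: · MOVCS
3: ✓ CMP  NZCV=1010
4: · MOVEQ
5: · SUBVS
6: · MOVVS
7: ✓ CMP  NZCV=1001
8: ✓ MOVVS  r2←0xb4
9: · MOVVC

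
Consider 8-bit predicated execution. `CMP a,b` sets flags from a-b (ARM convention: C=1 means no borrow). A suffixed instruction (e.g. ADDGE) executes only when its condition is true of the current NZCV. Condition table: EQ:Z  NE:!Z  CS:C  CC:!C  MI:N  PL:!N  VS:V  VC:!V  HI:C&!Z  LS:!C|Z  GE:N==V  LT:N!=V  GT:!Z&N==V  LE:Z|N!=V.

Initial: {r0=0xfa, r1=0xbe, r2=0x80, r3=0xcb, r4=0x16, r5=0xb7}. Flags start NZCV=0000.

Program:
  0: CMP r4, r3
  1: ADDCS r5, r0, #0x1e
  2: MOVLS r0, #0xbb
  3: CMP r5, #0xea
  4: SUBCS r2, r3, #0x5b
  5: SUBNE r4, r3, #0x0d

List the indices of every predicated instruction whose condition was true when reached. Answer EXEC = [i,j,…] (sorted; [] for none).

[0] flags=0000 → (cmp)
[1] flags=0000 CS?F → skip
[2] flags=0000 LS?T → r0=0xbb
[3] flags=1000 → (cmp)
[4] flags=1000 CS?F → skip
[5] flags=1000 NE?T → r4=0xbe

EXEC = [2,5]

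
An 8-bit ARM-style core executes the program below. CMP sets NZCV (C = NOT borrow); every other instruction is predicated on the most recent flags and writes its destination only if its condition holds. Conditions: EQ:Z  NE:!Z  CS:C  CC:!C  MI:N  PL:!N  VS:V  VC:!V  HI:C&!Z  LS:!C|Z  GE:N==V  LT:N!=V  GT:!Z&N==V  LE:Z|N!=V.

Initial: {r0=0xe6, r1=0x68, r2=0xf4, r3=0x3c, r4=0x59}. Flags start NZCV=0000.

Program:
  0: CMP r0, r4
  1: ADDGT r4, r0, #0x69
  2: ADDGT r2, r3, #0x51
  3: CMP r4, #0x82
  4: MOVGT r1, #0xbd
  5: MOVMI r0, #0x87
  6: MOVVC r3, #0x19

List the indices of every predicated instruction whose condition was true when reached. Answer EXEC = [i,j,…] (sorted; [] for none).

EXEC = [4,5]

0: ✓ CMP  NZCV=1010
1: · ADDGT
2: · ADDGT
3: ✓ CMP  NZCV=1001
4: ✓ MOVGT  r1←0xbd
5: ✓ MOVMI  r0←0x87
6: · MOVVC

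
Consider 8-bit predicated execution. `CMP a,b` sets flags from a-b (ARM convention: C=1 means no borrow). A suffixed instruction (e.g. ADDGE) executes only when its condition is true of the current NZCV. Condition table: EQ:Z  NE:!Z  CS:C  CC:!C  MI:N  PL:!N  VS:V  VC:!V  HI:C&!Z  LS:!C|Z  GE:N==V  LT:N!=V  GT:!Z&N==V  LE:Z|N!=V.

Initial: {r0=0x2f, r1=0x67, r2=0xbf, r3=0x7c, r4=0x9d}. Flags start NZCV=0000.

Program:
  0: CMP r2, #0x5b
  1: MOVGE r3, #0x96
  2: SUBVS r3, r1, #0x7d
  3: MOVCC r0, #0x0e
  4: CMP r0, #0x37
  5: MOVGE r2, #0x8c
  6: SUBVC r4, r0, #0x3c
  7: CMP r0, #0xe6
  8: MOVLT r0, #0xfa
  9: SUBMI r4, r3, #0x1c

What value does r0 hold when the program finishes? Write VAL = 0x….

0: ✓ CMP  NZCV=0011
1: · MOVGE
2: ✓ SUBVS  r3←0xea
3: · MOVCC
4: ✓ CMP  NZCV=1000
5: · MOVGE
6: ✓ SUBVC  r4←0xf3
7: ✓ CMP  NZCV=0000
8: · MOVLT
9: · SUBMI

VAL = 0x2f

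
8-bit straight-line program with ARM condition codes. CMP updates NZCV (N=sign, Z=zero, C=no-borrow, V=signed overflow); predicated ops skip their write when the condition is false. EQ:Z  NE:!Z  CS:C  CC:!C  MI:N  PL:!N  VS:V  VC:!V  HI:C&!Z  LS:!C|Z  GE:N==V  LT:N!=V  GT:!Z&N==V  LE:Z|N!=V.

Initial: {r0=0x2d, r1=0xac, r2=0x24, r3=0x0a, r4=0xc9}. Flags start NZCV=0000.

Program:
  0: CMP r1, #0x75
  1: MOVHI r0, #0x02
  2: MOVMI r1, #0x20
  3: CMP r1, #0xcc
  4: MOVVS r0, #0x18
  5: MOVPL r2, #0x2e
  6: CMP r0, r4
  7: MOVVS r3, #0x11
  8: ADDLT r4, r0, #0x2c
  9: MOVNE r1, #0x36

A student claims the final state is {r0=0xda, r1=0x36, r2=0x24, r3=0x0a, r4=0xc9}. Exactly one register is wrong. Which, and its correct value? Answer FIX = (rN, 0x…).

FIX = (r0, 0x02)

[0] flags=0011 → (cmp)
[1] flags=0011 HI?T → r0=0x02
[2] flags=0011 MI?F → skip
[3] flags=1000 → (cmp)
[4] flags=1000 VS?F → skip
[5] flags=1000 PL?F → skip
[6] flags=0000 → (cmp)
[7] flags=0000 VS?F → skip
[8] flags=0000 LT?F → skip
[9] flags=0000 NE?T → r1=0x36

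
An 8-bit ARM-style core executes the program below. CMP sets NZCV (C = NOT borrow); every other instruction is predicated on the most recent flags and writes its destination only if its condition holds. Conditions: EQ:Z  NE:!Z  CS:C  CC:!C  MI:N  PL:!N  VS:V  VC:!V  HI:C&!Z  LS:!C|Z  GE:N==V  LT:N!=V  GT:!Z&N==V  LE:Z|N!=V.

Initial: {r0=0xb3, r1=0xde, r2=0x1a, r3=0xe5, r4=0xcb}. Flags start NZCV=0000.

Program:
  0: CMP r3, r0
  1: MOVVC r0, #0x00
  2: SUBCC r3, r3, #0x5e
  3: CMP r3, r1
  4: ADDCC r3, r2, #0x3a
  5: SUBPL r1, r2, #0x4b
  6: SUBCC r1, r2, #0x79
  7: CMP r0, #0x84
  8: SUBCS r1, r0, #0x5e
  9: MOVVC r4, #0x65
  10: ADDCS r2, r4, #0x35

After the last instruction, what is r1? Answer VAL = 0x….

VAL = 0xcf

[0] flags=0010 → (cmp)
[1] flags=0010 VC?T → r0=0x00
[2] flags=0010 CC?F → skip
[3] flags=0010 → (cmp)
[4] flags=0010 CC?F → skip
[5] flags=0010 PL?T → r1=0xcf
[6] flags=0010 CC?F → skip
[7] flags=0000 → (cmp)
[8] flags=0000 CS?F → skip
[9] flags=0000 VC?T → r4=0x65
[10] flags=0000 CS?F → skip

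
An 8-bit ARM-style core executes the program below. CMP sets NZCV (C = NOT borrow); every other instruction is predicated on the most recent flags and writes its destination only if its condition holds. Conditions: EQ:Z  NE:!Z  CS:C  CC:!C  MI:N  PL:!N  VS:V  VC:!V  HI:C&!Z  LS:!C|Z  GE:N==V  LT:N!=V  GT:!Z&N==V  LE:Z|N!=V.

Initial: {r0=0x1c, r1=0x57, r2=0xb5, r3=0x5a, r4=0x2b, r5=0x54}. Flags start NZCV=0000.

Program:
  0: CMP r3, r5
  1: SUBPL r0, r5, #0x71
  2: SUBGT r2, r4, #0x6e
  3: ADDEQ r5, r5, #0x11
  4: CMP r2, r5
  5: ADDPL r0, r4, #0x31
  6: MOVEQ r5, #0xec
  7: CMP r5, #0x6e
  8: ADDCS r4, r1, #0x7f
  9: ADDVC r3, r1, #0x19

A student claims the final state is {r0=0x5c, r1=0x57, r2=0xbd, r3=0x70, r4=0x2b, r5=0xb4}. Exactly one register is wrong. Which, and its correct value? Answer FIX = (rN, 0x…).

FIX = (r5, 0x54)

0: ✓ CMP  NZCV=0010
1: ✓ SUBPL  r0←0xe3
2: ✓ SUBGT  r2←0xbd
3: · ADDEQ
4: ✓ CMP  NZCV=0011
5: ✓ ADDPL  r0←0x5c
6: · MOVEQ
7: ✓ CMP  NZCV=1000
8: · ADDCS
9: ✓ ADDVC  r3←0x70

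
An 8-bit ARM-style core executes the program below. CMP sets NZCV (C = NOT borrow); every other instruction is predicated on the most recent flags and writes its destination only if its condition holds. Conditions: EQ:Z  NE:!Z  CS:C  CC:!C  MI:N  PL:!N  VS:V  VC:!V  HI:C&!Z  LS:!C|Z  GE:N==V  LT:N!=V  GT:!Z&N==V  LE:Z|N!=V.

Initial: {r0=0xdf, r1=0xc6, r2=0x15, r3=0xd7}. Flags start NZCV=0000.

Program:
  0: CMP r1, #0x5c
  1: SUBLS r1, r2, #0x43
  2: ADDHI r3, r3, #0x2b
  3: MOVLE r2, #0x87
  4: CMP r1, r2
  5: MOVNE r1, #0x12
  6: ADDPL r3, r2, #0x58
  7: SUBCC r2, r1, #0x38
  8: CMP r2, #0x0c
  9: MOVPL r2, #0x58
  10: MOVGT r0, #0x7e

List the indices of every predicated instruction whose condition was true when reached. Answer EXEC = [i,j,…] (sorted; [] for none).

0: ✓ CMP  NZCV=0011
1: · SUBLS
2: ✓ ADDHI  r3←0x02
3: ✓ MOVLE  r2←0x87
4: ✓ CMP  NZCV=0010
5: ✓ MOVNE  r1←0x12
6: ✓ ADDPL  r3←0xdf
7: · SUBCC
8: ✓ CMP  NZCV=0011
9: ✓ MOVPL  r2←0x58
10: · MOVGT

EXEC = [2,3,5,6,9]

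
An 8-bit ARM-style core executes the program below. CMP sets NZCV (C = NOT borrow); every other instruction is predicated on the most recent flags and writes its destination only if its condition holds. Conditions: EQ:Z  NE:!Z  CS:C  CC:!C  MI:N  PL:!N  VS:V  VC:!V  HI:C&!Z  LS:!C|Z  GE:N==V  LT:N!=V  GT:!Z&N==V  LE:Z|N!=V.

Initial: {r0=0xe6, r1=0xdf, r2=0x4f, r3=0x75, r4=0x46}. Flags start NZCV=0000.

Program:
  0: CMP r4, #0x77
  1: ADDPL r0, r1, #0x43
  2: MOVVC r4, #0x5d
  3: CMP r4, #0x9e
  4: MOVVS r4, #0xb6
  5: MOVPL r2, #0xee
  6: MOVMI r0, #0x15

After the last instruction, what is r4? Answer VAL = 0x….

VAL = 0xb6

[0] flags=1000 → (cmp)
[1] flags=1000 PL?F → skip
[2] flags=1000 VC?T → r4=0x5d
[3] flags=1001 → (cmp)
[4] flags=1001 VS?T → r4=0xb6
[5] flags=1001 PL?F → skip
[6] flags=1001 MI?T → r0=0x15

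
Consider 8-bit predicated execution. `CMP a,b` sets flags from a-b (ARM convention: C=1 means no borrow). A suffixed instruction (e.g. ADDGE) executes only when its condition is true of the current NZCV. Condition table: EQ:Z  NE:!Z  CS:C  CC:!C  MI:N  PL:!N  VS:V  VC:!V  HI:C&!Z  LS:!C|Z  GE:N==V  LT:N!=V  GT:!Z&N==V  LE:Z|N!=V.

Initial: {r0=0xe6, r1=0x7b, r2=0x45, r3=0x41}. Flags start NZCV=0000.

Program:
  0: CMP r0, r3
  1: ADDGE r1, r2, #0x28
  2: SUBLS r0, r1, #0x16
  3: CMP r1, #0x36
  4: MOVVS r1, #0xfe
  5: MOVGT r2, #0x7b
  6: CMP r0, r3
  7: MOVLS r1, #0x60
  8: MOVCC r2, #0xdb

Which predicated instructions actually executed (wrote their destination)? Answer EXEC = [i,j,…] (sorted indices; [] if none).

EXEC = [5]

0: ✓ CMP  NZCV=1010
1: · ADDGE
2: · SUBLS
3: ✓ CMP  NZCV=0010
4: · MOVVS
5: ✓ MOVGT  r2←0x7b
6: ✓ CMP  NZCV=1010
7: · MOVLS
8: · MOVCC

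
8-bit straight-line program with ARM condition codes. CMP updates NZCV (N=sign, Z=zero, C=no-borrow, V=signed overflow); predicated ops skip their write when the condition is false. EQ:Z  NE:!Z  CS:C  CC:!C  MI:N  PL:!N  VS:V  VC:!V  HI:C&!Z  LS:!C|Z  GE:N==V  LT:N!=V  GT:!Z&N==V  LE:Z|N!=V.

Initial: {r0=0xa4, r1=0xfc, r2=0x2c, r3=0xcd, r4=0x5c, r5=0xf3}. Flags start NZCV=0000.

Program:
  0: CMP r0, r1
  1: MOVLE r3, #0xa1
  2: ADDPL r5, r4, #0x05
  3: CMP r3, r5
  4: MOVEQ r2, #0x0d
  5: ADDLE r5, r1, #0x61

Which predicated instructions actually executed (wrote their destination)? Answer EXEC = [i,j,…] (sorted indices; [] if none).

EXEC = [1,5]

[0] flags=1000 → (cmp)
[1] flags=1000 LE?T → r3=0xa1
[2] flags=1000 PL?F → skip
[3] flags=1000 → (cmp)
[4] flags=1000 EQ?F → skip
[5] flags=1000 LE?T → r5=0x5d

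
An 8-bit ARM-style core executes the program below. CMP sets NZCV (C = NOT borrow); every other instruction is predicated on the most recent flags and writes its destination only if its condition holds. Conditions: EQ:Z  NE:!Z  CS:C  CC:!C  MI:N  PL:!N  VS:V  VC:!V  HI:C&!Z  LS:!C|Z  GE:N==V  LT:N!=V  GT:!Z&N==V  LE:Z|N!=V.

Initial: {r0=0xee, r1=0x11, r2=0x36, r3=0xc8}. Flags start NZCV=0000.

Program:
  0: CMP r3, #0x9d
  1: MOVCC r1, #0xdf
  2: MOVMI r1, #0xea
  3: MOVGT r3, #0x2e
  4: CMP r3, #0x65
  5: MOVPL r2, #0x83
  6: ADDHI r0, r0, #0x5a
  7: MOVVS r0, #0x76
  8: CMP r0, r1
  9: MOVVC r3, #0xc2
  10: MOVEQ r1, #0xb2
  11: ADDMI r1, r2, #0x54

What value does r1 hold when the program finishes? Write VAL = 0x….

[0] flags=0010 → (cmp)
[1] flags=0010 CC?F → skip
[2] flags=0010 MI?F → skip
[3] flags=0010 GT?T → r3=0x2e
[4] flags=1000 → (cmp)
[5] flags=1000 PL?F → skip
[6] flags=1000 HI?F → skip
[7] flags=1000 VS?F → skip
[8] flags=1010 → (cmp)
[9] flags=1010 VC?T → r3=0xc2
[10] flags=1010 EQ?F → skip
[11] flags=1010 MI?T → r1=0x8a

VAL = 0x8a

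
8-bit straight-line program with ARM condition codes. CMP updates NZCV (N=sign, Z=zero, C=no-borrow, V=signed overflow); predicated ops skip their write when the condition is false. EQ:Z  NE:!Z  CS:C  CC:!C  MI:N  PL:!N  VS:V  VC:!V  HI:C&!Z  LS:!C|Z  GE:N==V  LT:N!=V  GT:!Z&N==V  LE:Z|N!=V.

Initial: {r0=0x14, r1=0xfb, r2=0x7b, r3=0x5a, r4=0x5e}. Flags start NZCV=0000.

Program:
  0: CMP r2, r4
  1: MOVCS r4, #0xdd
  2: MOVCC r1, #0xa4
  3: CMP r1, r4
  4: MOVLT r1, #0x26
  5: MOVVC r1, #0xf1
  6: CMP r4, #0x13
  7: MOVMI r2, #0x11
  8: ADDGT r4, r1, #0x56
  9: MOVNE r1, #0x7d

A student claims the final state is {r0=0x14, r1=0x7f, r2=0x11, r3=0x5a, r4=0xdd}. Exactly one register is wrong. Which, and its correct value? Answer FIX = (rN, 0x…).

[0] flags=0010 → (cmp)
[1] flags=0010 CS?T → r4=0xdd
[2] flags=0010 CC?F → skip
[3] flags=0010 → (cmp)
[4] flags=0010 LT?F → skip
[5] flags=0010 VC?T → r1=0xf1
[6] flags=1010 → (cmp)
[7] flags=1010 MI?T → r2=0x11
[8] flags=1010 GT?F → skip
[9] flags=1010 NE?T → r1=0x7d

FIX = (r1, 0x7d)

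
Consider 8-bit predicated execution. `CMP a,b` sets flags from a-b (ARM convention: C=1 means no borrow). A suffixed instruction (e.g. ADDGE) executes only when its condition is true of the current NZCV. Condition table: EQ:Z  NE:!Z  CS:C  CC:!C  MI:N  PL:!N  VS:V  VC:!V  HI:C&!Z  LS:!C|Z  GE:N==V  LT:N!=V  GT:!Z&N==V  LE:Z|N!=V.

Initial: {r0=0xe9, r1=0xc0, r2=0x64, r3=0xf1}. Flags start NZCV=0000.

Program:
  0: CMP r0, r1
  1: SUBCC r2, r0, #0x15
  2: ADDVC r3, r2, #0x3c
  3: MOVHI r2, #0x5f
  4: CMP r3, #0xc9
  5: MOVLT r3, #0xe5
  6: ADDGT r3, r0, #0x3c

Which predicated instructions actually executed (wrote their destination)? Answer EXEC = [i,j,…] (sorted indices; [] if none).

EXEC = [2,3,5]

0: ✓ CMP  NZCV=0010
1: · SUBCC
2: ✓ ADDVC  r3←0xa0
3: ✓ MOVHI  r2←0x5f
4: ✓ CMP  NZCV=1000
5: ✓ MOVLT  r3←0xe5
6: · ADDGT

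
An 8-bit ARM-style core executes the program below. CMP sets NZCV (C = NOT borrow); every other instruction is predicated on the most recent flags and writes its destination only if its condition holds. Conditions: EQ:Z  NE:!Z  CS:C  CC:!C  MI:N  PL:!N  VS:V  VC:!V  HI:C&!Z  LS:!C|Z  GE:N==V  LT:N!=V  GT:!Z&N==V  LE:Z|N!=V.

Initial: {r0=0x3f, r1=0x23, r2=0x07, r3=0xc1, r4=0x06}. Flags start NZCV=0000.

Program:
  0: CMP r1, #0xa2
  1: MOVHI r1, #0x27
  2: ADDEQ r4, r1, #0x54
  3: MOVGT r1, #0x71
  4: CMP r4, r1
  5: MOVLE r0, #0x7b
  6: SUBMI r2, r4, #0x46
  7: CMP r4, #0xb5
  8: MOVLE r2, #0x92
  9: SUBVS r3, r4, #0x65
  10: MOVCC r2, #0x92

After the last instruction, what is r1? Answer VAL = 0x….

VAL = 0x71

[0] flags=1001 → (cmp)
[1] flags=1001 HI?F → skip
[2] flags=1001 EQ?F → skip
[3] flags=1001 GT?T → r1=0x71
[4] flags=1000 → (cmp)
[5] flags=1000 LE?T → r0=0x7b
[6] flags=1000 MI?T → r2=0xc0
[7] flags=0000 → (cmp)
[8] flags=0000 LE?F → skip
[9] flags=0000 VS?F → skip
[10] flags=0000 CC?T → r2=0x92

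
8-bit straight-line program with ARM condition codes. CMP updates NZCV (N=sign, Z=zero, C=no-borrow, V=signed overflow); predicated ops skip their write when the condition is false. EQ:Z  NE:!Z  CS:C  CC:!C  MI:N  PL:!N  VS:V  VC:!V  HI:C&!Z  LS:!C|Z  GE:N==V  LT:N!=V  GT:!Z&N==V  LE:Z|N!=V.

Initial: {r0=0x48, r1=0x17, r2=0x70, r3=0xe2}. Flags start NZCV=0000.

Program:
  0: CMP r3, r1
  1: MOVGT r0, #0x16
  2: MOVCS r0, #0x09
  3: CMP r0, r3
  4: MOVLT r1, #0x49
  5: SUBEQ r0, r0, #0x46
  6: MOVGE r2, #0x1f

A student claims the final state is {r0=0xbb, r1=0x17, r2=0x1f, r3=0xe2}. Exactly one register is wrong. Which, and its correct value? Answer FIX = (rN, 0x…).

FIX = (r0, 0x09)

0: ✓ CMP  NZCV=1010
1: · MOVGT
2: ✓ MOVCS  r0←0x09
3: ✓ CMP  NZCV=0000
4: · MOVLT
5: · SUBEQ
6: ✓ MOVGE  r2←0x1f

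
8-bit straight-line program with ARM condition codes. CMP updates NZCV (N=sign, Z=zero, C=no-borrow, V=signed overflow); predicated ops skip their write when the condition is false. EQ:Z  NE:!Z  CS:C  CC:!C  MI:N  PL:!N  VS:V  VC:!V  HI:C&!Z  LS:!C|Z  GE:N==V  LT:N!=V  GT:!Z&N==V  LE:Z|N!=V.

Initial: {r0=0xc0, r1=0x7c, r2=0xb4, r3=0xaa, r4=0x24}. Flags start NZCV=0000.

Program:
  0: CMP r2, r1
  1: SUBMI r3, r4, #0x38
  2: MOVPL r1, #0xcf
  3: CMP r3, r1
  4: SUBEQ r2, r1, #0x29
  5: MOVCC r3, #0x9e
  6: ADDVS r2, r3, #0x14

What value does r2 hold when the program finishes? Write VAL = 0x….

0: ✓ CMP  NZCV=0011
1: · SUBMI
2: ✓ MOVPL  r1←0xcf
3: ✓ CMP  NZCV=1000
4: · SUBEQ
5: ✓ MOVCC  r3←0x9e
6: · ADDVS

VAL = 0xb4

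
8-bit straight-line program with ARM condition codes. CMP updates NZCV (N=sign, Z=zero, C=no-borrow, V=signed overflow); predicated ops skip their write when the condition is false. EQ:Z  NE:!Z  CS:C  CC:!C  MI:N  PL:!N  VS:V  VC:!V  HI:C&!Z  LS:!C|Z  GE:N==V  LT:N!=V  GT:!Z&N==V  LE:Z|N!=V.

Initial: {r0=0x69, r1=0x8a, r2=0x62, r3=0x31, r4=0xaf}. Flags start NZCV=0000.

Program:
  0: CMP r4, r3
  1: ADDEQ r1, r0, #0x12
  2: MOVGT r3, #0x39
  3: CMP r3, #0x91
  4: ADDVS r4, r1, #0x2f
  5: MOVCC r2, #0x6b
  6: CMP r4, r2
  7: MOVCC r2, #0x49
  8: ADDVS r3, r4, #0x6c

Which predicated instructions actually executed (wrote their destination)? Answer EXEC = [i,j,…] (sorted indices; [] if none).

0: ✓ CMP  NZCV=0011
1: · ADDEQ
2: · MOVGT
3: ✓ CMP  NZCV=1001
4: ✓ ADDVS  r4←0xb9
5: ✓ MOVCC  r2←0x6b
6: ✓ CMP  NZCV=0011
7: · MOVCC
8: ✓ ADDVS  r3←0x25

EXEC = [4,5,8]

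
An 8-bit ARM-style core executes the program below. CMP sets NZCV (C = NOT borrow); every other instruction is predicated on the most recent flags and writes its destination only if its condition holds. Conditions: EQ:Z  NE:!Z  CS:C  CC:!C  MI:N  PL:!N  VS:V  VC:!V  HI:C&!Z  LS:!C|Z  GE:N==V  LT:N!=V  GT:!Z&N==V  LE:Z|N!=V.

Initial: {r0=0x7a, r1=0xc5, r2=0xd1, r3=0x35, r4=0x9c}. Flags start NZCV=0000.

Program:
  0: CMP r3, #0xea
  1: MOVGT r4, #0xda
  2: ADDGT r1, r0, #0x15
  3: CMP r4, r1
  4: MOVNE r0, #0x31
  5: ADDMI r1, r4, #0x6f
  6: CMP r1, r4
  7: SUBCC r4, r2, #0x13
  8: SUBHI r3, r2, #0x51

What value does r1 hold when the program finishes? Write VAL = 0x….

VAL = 0x8f

[0] flags=0000 → (cmp)
[1] flags=0000 GT?T → r4=0xda
[2] flags=0000 GT?T → r1=0x8f
[3] flags=0010 → (cmp)
[4] flags=0010 NE?T → r0=0x31
[5] flags=0010 MI?F → skip
[6] flags=1000 → (cmp)
[7] flags=1000 CC?T → r4=0xbe
[8] flags=1000 HI?F → skip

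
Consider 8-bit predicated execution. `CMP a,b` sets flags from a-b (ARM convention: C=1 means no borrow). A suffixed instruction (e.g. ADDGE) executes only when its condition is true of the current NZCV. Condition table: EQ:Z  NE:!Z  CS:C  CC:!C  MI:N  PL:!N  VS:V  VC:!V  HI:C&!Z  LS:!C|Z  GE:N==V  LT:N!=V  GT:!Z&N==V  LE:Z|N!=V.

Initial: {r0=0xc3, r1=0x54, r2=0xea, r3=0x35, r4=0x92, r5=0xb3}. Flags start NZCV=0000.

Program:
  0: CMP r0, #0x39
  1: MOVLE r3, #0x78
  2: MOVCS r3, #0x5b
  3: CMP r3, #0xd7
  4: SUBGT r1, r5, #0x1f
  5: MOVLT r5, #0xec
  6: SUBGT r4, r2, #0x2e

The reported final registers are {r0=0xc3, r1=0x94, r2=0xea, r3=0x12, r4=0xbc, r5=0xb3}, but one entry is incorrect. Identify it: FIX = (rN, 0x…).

0: ✓ CMP  NZCV=1010
1: ✓ MOVLE  r3←0x78
2: ✓ MOVCS  r3←0x5b
3: ✓ CMP  NZCV=1001
4: ✓ SUBGT  r1←0x94
5: · MOVLT
6: ✓ SUBGT  r4←0xbc

FIX = (r3, 0x5b)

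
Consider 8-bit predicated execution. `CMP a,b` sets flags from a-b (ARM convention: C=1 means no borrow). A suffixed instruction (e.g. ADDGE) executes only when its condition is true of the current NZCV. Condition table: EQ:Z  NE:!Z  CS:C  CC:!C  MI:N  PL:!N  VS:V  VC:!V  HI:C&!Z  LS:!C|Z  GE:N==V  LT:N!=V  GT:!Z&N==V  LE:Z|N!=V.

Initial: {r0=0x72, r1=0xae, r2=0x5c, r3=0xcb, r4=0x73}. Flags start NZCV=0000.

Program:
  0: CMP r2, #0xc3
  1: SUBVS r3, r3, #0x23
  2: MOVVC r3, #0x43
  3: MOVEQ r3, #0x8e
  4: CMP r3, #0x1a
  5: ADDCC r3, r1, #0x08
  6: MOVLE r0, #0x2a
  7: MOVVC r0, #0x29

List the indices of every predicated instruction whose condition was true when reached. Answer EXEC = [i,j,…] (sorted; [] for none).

0: ✓ CMP  NZCV=1001
1: ✓ SUBVS  r3←0xa8
2: · MOVVC
3: · MOVEQ
4: ✓ CMP  NZCV=1010
5: · ADDCC
6: ✓ MOVLE  r0←0x2a
7: ✓ MOVVC  r0←0x29

EXEC = [1,6,7]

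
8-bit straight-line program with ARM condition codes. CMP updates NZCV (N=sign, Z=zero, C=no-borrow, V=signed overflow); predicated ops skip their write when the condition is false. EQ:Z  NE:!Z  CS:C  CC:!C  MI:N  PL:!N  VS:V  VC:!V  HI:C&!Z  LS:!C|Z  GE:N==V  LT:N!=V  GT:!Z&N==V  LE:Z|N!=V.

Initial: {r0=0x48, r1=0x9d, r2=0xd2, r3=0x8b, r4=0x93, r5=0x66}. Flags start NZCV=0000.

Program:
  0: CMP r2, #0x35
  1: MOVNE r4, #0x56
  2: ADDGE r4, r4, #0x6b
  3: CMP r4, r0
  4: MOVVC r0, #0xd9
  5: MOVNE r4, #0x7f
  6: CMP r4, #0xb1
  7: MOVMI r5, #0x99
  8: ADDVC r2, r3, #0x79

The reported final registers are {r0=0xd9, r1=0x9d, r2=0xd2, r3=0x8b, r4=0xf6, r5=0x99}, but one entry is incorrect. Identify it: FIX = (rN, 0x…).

FIX = (r4, 0x7f)

0: ✓ CMP  NZCV=1010
1: ✓ MOVNE  r4←0x56
2: · ADDGE
3: ✓ CMP  NZCV=0010
4: ✓ MOVVC  r0←0xd9
5: ✓ MOVNE  r4←0x7f
6: ✓ CMP  NZCV=1001
7: ✓ MOVMI  r5←0x99
8: · ADDVC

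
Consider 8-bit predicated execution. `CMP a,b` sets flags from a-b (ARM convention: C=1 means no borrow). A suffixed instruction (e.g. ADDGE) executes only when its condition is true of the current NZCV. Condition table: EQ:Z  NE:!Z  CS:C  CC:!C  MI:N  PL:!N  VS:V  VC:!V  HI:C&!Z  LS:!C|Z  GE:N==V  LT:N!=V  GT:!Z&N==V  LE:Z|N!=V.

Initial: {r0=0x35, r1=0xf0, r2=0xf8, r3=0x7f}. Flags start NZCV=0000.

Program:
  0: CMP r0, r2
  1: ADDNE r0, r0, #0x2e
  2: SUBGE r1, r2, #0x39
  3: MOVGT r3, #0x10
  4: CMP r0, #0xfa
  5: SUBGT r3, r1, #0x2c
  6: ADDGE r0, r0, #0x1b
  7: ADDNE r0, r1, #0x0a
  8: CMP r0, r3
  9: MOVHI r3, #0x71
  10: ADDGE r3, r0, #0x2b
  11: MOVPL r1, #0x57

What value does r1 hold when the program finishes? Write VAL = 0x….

[0] flags=0000 → (cmp)
[1] flags=0000 NE?T → r0=0x63
[2] flags=0000 GE?T → r1=0xbf
[3] flags=0000 GT?T → r3=0x10
[4] flags=0000 → (cmp)
[5] flags=0000 GT?T → r3=0x93
[6] flags=0000 GE?T → r0=0x7e
[7] flags=0000 NE?T → r0=0xc9
[8] flags=0010 → (cmp)
[9] flags=0010 HI?T → r3=0x71
[10] flags=0010 GE?T → r3=0xf4
[11] flags=0010 PL?T → r1=0x57

VAL = 0x57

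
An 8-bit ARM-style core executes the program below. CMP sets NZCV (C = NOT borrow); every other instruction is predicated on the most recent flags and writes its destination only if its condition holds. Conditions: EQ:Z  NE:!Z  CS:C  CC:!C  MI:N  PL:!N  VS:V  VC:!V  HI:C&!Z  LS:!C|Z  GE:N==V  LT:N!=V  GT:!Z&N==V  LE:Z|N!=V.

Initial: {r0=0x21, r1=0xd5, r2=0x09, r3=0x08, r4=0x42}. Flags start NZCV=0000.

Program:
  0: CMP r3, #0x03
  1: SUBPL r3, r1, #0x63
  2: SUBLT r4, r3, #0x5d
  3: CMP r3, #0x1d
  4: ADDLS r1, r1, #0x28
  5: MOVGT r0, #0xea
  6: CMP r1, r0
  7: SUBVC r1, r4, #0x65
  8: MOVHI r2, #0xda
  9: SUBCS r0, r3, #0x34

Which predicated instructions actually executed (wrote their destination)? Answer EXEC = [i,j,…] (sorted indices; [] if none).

0: ✓ CMP  NZCV=0010
1: ✓ SUBPL  r3←0x72
2: · SUBLT
3: ✓ CMP  NZCV=0010
4: · ADDLS
5: ✓ MOVGT  r0←0xea
6: ✓ CMP  NZCV=1000
7: ✓ SUBVC  r1←0xdd
8: · MOVHI
9: · SUBCS

EXEC = [1,5,7]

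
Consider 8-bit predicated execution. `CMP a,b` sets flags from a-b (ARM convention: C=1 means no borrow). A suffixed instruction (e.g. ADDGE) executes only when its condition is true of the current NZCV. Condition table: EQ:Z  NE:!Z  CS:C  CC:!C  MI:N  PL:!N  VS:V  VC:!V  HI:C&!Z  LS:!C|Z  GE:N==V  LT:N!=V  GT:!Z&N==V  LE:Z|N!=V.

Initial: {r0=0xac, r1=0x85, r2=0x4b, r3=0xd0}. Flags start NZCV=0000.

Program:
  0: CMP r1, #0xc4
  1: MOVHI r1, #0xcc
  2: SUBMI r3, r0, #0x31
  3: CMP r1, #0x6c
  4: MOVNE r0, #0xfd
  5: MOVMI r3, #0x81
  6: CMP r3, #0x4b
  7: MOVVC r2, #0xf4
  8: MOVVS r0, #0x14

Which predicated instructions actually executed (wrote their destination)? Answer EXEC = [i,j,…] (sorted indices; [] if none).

EXEC = [2,4,7]

[0] flags=1000 → (cmp)
[1] flags=1000 HI?F → skip
[2] flags=1000 MI?T → r3=0x7b
[3] flags=0011 → (cmp)
[4] flags=0011 NE?T → r0=0xfd
[5] flags=0011 MI?F → skip
[6] flags=0010 → (cmp)
[7] flags=0010 VC?T → r2=0xf4
[8] flags=0010 VS?F → skip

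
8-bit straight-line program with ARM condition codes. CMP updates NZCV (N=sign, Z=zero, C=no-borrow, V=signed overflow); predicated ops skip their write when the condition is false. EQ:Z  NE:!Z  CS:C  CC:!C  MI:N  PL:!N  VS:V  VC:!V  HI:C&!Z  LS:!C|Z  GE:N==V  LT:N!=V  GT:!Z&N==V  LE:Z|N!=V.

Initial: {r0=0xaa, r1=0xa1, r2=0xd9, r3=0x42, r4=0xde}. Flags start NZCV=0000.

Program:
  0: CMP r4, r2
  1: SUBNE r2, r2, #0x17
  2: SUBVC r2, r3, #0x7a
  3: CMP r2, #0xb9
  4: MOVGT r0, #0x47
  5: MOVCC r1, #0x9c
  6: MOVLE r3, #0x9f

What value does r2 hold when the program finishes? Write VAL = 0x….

VAL = 0xc8

0: ✓ CMP  NZCV=0010
1: ✓ SUBNE  r2←0xc2
2: ✓ SUBVC  r2←0xc8
3: ✓ CMP  NZCV=0010
4: ✓ MOVGT  r0←0x47
5: · MOVCC
6: · MOVLE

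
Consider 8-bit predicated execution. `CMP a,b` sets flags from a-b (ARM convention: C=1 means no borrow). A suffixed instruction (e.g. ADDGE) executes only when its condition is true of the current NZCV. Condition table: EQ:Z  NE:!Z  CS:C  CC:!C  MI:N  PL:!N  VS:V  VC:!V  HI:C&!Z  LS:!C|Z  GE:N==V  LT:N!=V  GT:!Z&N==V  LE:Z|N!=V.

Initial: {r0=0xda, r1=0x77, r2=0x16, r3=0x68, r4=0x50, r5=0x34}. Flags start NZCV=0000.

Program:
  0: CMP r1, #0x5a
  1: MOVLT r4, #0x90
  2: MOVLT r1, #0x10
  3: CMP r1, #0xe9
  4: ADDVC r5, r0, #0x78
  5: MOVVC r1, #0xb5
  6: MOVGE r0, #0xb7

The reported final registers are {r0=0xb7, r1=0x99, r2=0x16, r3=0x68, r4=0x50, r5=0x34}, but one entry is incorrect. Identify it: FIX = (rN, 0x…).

FIX = (r1, 0x77)

[0] flags=0010 → (cmp)
[1] flags=0010 LT?F → skip
[2] flags=0010 LT?F → skip
[3] flags=1001 → (cmp)
[4] flags=1001 VC?F → skip
[5] flags=1001 VC?F → skip
[6] flags=1001 GE?T → r0=0xb7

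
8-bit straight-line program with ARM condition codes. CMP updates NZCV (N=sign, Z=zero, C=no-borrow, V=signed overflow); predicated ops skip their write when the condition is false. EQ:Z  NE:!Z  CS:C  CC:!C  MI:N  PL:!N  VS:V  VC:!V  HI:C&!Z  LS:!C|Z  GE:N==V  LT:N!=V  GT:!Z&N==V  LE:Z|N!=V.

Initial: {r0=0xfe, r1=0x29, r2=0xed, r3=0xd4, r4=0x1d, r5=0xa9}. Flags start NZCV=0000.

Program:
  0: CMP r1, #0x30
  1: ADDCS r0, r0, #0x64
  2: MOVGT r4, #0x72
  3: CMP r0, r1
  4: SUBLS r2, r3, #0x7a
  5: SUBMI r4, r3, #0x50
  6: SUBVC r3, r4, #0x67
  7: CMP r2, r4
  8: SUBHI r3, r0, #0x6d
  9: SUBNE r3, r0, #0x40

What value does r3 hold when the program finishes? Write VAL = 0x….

VAL = 0xbe

[0] flags=1000 → (cmp)
[1] flags=1000 CS?F → skip
[2] flags=1000 GT?F → skip
[3] flags=1010 → (cmp)
[4] flags=1010 LS?F → skip
[5] flags=1010 MI?T → r4=0x84
[6] flags=1010 VC?T → r3=0x1d
[7] flags=0010 → (cmp)
[8] flags=0010 HI?T → r3=0x91
[9] flags=0010 NE?T → r3=0xbe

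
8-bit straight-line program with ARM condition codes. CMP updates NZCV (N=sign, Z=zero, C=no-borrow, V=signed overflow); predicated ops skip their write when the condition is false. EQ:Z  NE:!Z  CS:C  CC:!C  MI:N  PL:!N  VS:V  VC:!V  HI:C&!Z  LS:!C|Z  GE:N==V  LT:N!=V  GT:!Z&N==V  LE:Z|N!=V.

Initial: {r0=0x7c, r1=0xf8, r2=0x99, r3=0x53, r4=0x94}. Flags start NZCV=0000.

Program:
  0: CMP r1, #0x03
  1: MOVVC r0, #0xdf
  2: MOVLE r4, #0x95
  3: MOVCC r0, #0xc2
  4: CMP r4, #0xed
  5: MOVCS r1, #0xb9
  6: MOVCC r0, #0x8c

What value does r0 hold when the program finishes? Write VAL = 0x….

0: ✓ CMP  NZCV=1010
1: ✓ MOVVC  r0←0xdf
2: ✓ MOVLE  r4←0x95
3: · MOVCC
4: ✓ CMP  NZCV=1000
5: · MOVCS
6: ✓ MOVCC  r0←0x8c

VAL = 0x8c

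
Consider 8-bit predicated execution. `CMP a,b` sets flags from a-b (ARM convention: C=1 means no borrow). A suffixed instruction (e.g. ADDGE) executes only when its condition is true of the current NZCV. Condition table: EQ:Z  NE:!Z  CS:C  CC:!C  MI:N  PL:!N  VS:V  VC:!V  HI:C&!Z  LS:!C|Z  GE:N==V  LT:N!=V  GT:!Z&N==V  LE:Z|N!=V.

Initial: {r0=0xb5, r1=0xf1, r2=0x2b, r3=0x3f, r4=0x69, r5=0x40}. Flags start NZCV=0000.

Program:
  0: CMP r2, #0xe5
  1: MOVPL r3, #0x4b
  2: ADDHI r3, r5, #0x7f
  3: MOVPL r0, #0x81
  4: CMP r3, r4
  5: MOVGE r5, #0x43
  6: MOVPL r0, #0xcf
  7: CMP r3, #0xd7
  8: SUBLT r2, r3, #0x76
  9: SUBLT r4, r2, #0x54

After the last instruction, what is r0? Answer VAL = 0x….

VAL = 0x81

[0] flags=0000 → (cmp)
[1] flags=0000 PL?T → r3=0x4b
[2] flags=0000 HI?F → skip
[3] flags=0000 PL?T → r0=0x81
[4] flags=1000 → (cmp)
[5] flags=1000 GE?F → skip
[6] flags=1000 PL?F → skip
[7] flags=0000 → (cmp)
[8] flags=0000 LT?F → skip
[9] flags=0000 LT?F → skip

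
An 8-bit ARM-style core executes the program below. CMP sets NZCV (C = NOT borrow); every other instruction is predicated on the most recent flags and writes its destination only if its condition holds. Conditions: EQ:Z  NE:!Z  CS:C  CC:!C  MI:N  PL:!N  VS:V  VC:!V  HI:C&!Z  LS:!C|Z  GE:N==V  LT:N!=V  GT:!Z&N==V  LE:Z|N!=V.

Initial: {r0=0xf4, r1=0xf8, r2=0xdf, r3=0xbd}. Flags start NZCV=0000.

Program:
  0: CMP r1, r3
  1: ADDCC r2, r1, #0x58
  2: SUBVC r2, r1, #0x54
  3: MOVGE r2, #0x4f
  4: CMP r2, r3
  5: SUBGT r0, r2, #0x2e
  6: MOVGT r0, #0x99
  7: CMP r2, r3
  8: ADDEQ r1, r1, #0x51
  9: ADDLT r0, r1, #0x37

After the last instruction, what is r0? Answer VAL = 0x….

0: ✓ CMP  NZCV=0010
1: · ADDCC
2: ✓ SUBVC  r2←0xa4
3: ✓ MOVGE  r2←0x4f
4: ✓ CMP  NZCV=1001
5: ✓ SUBGT  r0←0x21
6: ✓ MOVGT  r0←0x99
7: ✓ CMP  NZCV=1001
8: · ADDEQ
9: · ADDLT

VAL = 0x99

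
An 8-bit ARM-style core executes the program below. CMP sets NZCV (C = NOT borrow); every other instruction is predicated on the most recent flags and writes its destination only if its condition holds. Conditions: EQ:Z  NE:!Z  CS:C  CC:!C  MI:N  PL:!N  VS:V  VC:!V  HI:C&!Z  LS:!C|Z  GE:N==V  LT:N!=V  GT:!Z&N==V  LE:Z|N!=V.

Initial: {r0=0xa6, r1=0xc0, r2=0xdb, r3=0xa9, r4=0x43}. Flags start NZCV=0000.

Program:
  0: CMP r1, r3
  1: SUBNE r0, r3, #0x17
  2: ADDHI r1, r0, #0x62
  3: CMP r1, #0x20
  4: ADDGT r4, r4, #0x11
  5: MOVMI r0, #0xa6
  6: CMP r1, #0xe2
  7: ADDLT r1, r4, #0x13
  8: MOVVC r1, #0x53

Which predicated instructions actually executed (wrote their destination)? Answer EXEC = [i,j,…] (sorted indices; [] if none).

EXEC = [1,2,5,8]

0: ✓ CMP  NZCV=0010
1: ✓ SUBNE  r0←0x92
2: ✓ ADDHI  r1←0xf4
3: ✓ CMP  NZCV=1010
4: · ADDGT
5: ✓ MOVMI  r0←0xa6
6: ✓ CMP  NZCV=0010
7: · ADDLT
8: ✓ MOVVC  r1←0x53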